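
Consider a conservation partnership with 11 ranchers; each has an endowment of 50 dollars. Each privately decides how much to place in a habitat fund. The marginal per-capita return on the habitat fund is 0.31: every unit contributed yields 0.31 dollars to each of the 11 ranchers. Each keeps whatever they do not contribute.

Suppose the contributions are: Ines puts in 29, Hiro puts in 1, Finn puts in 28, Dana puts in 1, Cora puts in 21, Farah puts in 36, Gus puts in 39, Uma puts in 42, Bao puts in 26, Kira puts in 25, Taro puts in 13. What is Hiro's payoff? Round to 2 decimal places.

Total contributed: 29 + 1 + 28 + 1 + 21 + 36 + 39 + 42 + 26 + 25 + 13 = 261.
Each receives 0.31 × 261 = 80.91 from the habitat fund.
Hiro keeps 50 − 1 = 49, so Hiro's payoff is 49 + 80.91 = 129.91.

129.91 dollars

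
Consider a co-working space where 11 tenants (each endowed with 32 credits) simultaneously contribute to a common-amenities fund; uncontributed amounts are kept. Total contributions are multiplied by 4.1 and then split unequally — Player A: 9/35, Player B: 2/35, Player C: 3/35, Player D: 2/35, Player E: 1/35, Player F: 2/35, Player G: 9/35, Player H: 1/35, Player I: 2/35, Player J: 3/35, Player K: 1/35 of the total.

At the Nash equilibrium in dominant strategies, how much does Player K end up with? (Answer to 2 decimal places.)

Each unit j contributes comes back to j as 4.1 × (j's share), so j prefers to contribute only if that share exceeds 1/4.1 = 0.2439; otherwise keeping the unit dominates.
The shares above 0.2439 belong to Player A and Player G, contributing 32 each; the remaining 9 contribute 0. Total contributed: 64.
Player K keeps 32 and receives 4.1 × 64 × 1/35 = 7.50 from the common-amenities fund, for a payoff of 39.50.

39.50 credits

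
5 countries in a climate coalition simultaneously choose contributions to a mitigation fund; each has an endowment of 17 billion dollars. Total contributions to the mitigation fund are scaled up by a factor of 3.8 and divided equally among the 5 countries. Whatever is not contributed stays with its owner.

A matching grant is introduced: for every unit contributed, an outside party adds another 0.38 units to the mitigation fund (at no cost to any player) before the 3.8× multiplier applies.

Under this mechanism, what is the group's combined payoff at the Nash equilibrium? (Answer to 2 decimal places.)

445.74 billion dollars

The effective private return per unit is now 3.8 × 1.38 / 5 = 1.0488 > 1, so every player's dominant strategy flips to full contribution.
At the Nash equilibrium everyone contributes 17. Group total payoff = 3.8 × 1.38 × 85 = 445.74.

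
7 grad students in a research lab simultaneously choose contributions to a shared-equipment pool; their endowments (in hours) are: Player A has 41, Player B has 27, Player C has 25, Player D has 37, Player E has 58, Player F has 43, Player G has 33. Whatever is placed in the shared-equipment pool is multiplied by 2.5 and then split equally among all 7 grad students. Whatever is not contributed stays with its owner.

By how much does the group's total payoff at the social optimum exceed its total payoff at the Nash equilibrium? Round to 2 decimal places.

396.00 hours

The private return per contributed unit is 2.5/7 = 0.3571 < 1 for every player regardless of endowment, so the Nash equilibrium is zero contribution and the group total is Σ E_j = 41 + 27 + 25 + 37 + 58 + 43 + 33 = 264.
Each contributed unit returns 2.500 to the group, so the social optimum is full contribution by everyone: group total = 2.500 × 264 = 660.00.
Efficiency loss = (2.500 − 1) × 264 = 396.00.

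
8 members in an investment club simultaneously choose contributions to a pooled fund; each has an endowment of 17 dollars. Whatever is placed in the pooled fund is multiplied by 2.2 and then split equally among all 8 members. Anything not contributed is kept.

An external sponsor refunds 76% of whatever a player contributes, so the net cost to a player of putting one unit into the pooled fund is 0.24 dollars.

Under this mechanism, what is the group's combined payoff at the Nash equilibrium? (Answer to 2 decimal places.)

402.56 dollars

The effective private return per unit is now (2.2/8) / 0.24 = 1.1458 > 1, so every player's dominant strategy flips to full contribution.
So the Nash equilibrium is full contribution by all 8; the group earns 8 × (17 × 0.76 + 2.2 × 17) = 402.56.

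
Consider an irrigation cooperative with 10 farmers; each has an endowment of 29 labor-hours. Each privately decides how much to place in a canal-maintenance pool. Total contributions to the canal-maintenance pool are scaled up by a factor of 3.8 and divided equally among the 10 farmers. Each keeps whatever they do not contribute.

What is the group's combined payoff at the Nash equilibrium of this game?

Each contributed unit returns 3.8/10 = 0.3800 to its contributor — below 1 — so contributing 0 is dominant for every player. At the Nash equilibrium everyone keeps their 29, and the group total is 10 × 29 = 290.

290.00 labor-hours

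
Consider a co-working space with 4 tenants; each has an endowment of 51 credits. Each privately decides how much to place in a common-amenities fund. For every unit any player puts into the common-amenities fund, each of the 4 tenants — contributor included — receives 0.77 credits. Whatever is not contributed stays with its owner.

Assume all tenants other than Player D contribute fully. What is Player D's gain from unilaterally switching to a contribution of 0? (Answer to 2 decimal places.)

Switching from a contribution of 51 to 0 lets Player D keep an extra 51 credits, but lowers the common-amenities fund by 51, which costs Player D their own share of that drop: 0.77 × 51 = 39.27.
Net gain = 51 − 39.27 = 11.73. The private return per contributed unit (0.77) is below 1, so free-riding is indeed the best response regardless of what the others do.

11.73 credits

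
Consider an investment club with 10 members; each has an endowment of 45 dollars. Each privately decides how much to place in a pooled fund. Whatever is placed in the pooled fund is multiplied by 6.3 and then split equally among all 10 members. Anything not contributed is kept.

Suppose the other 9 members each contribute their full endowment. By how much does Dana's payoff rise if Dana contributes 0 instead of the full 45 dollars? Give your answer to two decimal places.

16.65 dollars

Switching from a contribution of 45 to 0 lets Dana keep an extra 45 dollars, but lowers the pooled fund by 45, which costs Dana their own share of that drop: 6.3/10 × 45 = 28.35.
Net gain = 45 − 28.35 = 16.65. The private return per contributed unit (0.6300) is below 1, so free-riding is indeed the best response regardless of what the others do.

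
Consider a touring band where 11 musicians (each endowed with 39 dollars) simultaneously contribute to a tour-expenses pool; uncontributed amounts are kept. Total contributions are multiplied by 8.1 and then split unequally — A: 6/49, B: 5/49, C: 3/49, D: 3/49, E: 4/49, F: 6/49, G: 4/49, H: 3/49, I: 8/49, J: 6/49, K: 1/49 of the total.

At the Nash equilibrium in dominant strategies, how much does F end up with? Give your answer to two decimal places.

77.68 dollars

Each unit j contributes comes back to j as 8.1 × (j's share), so j prefers to contribute only if that share exceeds 1/8.1 = 0.1235; otherwise keeping the unit dominates.
Only I (8/49) clears that bar, contributing 39; the remaining 10 contribute 0. Total contributed: 39.
F keeps 39 and receives 8.1 × 39 × 6/49 = 38.68 from the tour-expenses pool, for a payoff of 77.68.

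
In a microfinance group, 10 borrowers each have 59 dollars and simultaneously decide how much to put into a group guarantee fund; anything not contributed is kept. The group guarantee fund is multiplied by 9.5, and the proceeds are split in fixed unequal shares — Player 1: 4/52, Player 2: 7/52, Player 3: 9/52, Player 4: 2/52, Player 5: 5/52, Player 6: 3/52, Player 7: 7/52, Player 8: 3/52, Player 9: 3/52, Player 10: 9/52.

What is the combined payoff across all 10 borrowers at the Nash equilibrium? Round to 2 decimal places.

A player with share s gets back 9.5·s per unit contributed, so full contribution is dominant for anyone with s > 1/9.5 = 0.1053 and zero contribution is dominant for anyone below.
Player 2, Player 3, Player 7 and Player 10 clear that bar, contributing 59 each; the remaining 6 contribute 0. Total contributed: 236.
The group guarantee fund pays out 9.5 × 236 = 2242.00 in total (split across the unequal shares, but the aggregate is all that matters for the group sum).
The 6 free-riders keep 59 each, adding 354. Group total = 354 + 2242.00 = 2596.00.

2596.00 dollars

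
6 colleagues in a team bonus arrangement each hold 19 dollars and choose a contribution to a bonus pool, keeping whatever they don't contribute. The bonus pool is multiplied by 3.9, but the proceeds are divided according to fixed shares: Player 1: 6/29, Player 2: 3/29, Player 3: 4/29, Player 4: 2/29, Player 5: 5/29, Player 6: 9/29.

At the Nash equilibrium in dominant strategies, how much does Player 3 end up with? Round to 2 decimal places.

29.22 dollars

Each unit j contributes comes back to j as 3.9 × (j's share), so j prefers to contribute only if that share exceeds 1/3.9 = 0.2564; otherwise keeping the unit dominates.
The only share above 0.2564 is Player 6's 9/29, contributing 19; the remaining 5 contribute 0. Total contributed: 19.
Player 3 keeps 19 and receives 3.9 × 19 × 4/29 = 10.22 from the bonus pool, for a payoff of 29.22.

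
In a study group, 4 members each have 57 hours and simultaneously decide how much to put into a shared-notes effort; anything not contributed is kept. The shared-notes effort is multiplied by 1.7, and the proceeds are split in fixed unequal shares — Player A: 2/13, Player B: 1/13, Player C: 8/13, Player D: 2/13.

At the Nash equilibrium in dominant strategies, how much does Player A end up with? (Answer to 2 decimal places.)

Each unit j contributes comes back to j as 1.7 × (j's share), so j prefers to contribute only if that share exceeds 1/1.7 = 0.5882; otherwise keeping the unit dominates.
Only Player C (8/13) clears that bar, contributing 57; the remaining 3 contribute 0. Total contributed: 57.
Player A keeps 57 and receives 1.7 × 57 × 2/13 = 14.91 from the shared-notes effort, for a payoff of 71.91.

71.91 hours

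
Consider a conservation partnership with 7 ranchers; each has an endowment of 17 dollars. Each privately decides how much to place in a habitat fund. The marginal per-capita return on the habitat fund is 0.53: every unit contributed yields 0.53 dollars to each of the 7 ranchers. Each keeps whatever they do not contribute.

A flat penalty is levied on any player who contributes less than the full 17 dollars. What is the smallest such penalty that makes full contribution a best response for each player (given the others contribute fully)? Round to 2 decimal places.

Given the others contribute fully, the best deviation is to contribute 0 (any partial contribution still incurs the fine and gives up units whose private return 0.53 is below 1).
Deviating from 17 to 0 saves 17 dollars but forfeits the deviator's share of the drop in the habitat fund: 0.53 × 17 = 9.01.
So the deviation gain is 17 − 9.01 = 7.99, and the fine must be at least 7.99 dollars to wipe it out.

7.99 dollars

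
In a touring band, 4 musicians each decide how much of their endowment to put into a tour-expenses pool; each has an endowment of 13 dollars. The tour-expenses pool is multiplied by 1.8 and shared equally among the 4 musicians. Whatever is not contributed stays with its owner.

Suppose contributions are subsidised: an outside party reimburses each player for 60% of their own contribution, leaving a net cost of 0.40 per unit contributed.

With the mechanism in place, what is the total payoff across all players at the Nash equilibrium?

124.80 dollars

With the mechanism, a contributed unit returns (1.8/4) / 0.40 = 1.1250 per unit of net cost to the contributor — now above 1 — so contributing fully is weakly dominant for every player.
At the Nash equilibrium everyone contributes 13. Group total payoff = 4 × (13 × 0.60 + 1.8 × 13) = 124.80.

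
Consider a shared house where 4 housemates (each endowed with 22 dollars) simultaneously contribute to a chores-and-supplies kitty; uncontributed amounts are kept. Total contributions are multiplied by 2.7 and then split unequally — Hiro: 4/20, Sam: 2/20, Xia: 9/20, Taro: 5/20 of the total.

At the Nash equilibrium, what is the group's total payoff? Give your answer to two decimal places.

125.40 dollars

Each unit j contributes comes back to j as 2.7 × (j's share), so j prefers to contribute only if that share exceeds 1/2.7 = 0.3704; otherwise keeping the unit dominates.
The only share above 0.3704 is Xia's 9/20, contributing 22; the remaining 3 contribute 0. Total contributed: 22.
The chores-and-supplies kitty pays out 2.7 × 22 = 59.40 in total (split across the unequal shares, but the aggregate is all that matters for the group sum).
The 3 free-riders keep 22 each, adding 66. Group total = 66 + 59.40 = 125.40.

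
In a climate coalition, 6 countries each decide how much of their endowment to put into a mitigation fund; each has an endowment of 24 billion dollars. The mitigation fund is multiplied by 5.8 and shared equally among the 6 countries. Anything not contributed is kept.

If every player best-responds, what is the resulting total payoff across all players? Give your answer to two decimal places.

144.00 billion dollars

Each contributed unit returns 5.8/6 = 0.9667 to its contributor — below 1 — so contributing 0 is dominant for every player. At the Nash equilibrium everyone keeps their 24, and the group total is 6 × 24 = 144.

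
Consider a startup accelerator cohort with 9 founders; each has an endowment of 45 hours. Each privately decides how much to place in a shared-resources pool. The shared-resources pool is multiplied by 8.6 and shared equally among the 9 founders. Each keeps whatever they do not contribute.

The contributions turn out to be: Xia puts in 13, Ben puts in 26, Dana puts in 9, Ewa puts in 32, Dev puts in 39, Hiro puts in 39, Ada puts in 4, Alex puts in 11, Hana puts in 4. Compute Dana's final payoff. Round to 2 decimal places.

Total contributed: 13 + 26 + 9 + 32 + 39 + 39 + 4 + 11 + 4 = 177.
Each receives 8.6 × 177 / 9 = 169.13 from the shared-resources pool.
Dana keeps 45 − 9 = 36, so Dana's payoff is 36 + 169.13 = 205.13.

205.13 hours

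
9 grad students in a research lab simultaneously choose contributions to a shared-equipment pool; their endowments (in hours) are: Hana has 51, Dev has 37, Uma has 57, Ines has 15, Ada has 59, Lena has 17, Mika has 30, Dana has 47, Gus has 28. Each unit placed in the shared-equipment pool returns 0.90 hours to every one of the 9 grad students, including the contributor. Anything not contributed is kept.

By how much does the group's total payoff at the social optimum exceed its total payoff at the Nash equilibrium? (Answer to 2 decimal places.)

The private return per contributed unit is 0.90 < 1 for everyone, so the Nash equilibrium is zero contribution and the group total is Σ E_j = 51 + 37 + 57 + 15 + 59 + 17 + 30 + 47 + 28 = 341.
Each contributed unit returns 8.100 to the group, so the social optimum is full contribution by everyone: group total = 8.100 × 341 = 2762.10.
Efficiency loss = (8.100 − 1) × 341 = 2421.10.

2421.10 hours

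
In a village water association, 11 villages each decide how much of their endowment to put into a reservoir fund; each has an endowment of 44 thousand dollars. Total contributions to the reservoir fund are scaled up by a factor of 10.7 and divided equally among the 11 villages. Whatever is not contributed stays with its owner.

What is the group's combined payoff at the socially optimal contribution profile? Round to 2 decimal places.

Each contributed unit returns 10.700 to the group as a whole (0.9727 to each of 11 players), which exceeds 1, so the social optimum is full contribution: group total = 10.700 × 484 = 5178.80.

5178.80 thousand dollars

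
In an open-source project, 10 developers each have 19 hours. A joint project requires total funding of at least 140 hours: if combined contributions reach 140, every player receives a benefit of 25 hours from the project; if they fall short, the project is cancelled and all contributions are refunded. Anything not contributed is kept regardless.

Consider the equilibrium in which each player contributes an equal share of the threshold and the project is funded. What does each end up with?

30 hours

Equal share of the threshold: 140/10 = 14.
At this profile no one gains by cutting their contribution: any cut drops the total below 140, the project is cancelled, contributions are refunded, and the deviator ends with 19, which is less than 19 − 14 + 25 = 30. Contributing more than 14 just wastes the excess. So contributing exactly 14 is a best response.
Each player's payoff: 19 − 14 + 25 = 30.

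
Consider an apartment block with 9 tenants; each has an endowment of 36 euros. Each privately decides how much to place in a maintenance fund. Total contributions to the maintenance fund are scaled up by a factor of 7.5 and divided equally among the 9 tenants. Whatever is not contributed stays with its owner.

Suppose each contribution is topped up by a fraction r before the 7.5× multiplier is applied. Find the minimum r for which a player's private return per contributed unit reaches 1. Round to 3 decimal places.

0.200

With matching at rate r, one contributed unit becomes (1 + r) in the maintenance fund and returns 7.5 × (1 + r) / 9 to the contributor.
Setting this equal to 1: 1 + r = 9/7.5 = 1.2000.
So the minimum matching rate is r = 1.2000 − 1 = 0.200.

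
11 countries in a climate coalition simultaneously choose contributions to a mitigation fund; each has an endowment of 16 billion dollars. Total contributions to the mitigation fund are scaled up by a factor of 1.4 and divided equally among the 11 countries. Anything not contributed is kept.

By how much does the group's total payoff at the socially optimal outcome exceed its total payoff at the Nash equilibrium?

Each contributed unit returns 1.4/11 = 0.1273 to its contributor — below 1 — so contributing 0 is dominant for every player. At the Nash equilibrium everyone keeps their 16, and the group total is 11 × 16 = 176.
Each contributed unit returns 1.400 to the group as a whole (0.1273 to each of 11 players), which exceeds 1, so the social optimum is full contribution: group total = 1.400 × 176 = 246.40.
Efficiency loss = 246.40 − 176 = 70.40.

70.40 billion dollars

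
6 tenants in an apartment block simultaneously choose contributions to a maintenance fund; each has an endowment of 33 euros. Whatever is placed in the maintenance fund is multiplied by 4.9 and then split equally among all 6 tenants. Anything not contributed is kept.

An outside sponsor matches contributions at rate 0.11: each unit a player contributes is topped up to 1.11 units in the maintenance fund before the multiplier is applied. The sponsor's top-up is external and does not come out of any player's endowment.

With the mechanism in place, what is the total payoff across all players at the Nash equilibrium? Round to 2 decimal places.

198.00 euros

Even with the mechanism, each unit contributed returns only 4.9 × 1.11 / 6 = 0.9065 per unit of net cost, so contributing nothing is still dominant.
At the Nash equilibrium no one contributes; group total payoff = 6 × 33 = 198.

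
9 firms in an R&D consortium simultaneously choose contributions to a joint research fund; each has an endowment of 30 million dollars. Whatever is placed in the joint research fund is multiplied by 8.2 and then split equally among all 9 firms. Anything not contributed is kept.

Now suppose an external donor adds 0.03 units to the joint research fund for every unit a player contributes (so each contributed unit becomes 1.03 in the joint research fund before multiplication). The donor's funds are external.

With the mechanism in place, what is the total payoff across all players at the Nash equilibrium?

270.00 million dollars

Even with the mechanism, each unit contributed returns only 8.2 × 1.03 / 9 = 0.9384 per unit of net cost, so contributing nothing is still dominant.
Everyone keeps their endowment and the group total is 9 × 30 = 270.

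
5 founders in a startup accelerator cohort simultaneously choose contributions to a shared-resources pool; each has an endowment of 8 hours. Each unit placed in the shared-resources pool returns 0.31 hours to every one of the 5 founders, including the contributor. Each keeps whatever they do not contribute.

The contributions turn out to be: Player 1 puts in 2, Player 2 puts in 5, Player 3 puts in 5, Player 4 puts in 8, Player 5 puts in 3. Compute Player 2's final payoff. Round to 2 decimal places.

Total contributed: 2 + 5 + 5 + 8 + 3 = 23.
Each receives 0.31 × 23 = 7.13 from the shared-resources pool.
Player 2 keeps 8 − 5 = 3, so Player 2's payoff is 3 + 7.13 = 10.13.

10.13 hours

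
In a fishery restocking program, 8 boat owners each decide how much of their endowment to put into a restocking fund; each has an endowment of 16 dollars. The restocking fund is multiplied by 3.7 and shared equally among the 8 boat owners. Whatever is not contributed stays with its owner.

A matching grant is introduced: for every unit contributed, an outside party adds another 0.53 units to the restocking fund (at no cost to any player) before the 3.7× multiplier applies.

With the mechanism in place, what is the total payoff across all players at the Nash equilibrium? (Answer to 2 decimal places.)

128.00 dollars

Even with the mechanism, each unit contributed returns only 3.7 × 1.53 / 8 = 0.7076 per unit of net cost, so contributing nothing is still dominant.
At the Nash equilibrium no one contributes; group total payoff = 8 × 16 = 128.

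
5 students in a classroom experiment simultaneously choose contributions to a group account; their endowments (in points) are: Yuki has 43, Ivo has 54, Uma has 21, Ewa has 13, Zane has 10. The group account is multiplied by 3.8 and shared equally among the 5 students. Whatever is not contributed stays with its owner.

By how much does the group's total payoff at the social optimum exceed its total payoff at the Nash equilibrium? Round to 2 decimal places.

The private return per contributed unit is 3.8/5 = 0.7600 < 1 for every player regardless of endowment, so the Nash equilibrium is zero contribution and the group total is Σ E_j = 43 + 54 + 21 + 13 + 10 = 141.
Each contributed unit returns 3.800 to the group, so the social optimum is full contribution by everyone: group total = 3.800 × 141 = 535.80.
Efficiency loss = (3.800 − 1) × 141 = 394.80.

394.80 points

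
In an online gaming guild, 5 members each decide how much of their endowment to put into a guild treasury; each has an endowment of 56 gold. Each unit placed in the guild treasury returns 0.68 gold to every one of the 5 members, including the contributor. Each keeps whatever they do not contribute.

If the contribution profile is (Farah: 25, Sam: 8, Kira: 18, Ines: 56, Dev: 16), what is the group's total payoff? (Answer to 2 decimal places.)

575.20 gold

Total contributed: 25 + 8 + 18 + 56 + 16 = 123; total kept: 5 × 56 − 123 = 157.
The guild treasury pays out 0.68 × 5 × 123 = 418.20 in aggregate.
Group total = 157 + 418.20 = 575.20.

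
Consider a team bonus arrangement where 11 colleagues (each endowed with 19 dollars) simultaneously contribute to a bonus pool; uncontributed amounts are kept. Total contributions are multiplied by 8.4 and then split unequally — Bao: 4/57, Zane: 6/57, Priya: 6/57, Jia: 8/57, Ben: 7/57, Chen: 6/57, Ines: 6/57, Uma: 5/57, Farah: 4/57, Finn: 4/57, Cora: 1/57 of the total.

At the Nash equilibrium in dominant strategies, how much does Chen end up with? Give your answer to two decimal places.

Player j's private return per contributed unit is 8.4 × (j's share). Contributing is weakly dominant for j when that share is at least 1/8.4 = 0.1190, and contributing 0 is dominant otherwise.
Jia and Ben are above the threshold, contributing 19 each; the remaining 9 contribute 0. Total contributed: 38.
Chen keeps 19 and receives 8.4 × 38 × 6/57 = 33.60 from the bonus pool, for a payoff of 52.60.

52.60 dollars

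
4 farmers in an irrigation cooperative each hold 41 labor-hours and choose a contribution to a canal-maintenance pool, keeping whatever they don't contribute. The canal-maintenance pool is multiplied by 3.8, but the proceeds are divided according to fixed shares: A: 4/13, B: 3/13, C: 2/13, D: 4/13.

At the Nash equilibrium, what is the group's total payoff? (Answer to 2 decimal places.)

Each unit j contributes comes back to j as 3.8 × (j's share), so j prefers to contribute only if that share exceeds 1/3.8 = 0.2632; otherwise keeping the unit dominates.
A and D clear that bar, contributing 41 each; the remaining 2 contribute 0. Total contributed: 82.
The canal-maintenance pool pays out 3.8 × 82 = 311.60 in total (split across the unequal shares, but the aggregate is all that matters for the group sum).
The 2 free-riders keep 41 each, adding 82. Group total = 82 + 311.60 = 393.60.

393.60 labor-hours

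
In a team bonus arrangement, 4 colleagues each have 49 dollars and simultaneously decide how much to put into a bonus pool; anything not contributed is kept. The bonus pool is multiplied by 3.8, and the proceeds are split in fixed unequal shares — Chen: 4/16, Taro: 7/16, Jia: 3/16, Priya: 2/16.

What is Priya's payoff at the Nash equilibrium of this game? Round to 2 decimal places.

72.28 dollars

For player j, contributing a unit is worthwhile iff 3.8 × (j's share) ≥ 1, i.e. iff j's share is at least 0.2632.
Taro alone (share 7/16) is above the threshold, contributing 49; the remaining 3 contribute 0. Total contributed: 49.
Priya keeps 49 and receives 3.8 × 49 × 2/16 = 23.28 from the bonus pool, for a payoff of 72.28.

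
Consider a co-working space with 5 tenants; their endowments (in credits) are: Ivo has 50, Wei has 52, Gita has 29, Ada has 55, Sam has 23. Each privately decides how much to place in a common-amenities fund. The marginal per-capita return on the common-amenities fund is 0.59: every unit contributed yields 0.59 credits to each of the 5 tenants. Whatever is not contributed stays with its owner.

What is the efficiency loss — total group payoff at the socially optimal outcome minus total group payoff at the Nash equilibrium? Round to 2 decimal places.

The private return per contributed unit is 0.59 < 1 for everyone, so the Nash equilibrium is zero contribution and the group total is Σ E_j = 50 + 52 + 29 + 55 + 23 = 209.
Each contributed unit returns 2.950 to the group, so the social optimum is full contribution by everyone: group total = 2.950 × 209 = 616.55.
Efficiency loss = (2.950 − 1) × 209 = 407.55.

407.55 credits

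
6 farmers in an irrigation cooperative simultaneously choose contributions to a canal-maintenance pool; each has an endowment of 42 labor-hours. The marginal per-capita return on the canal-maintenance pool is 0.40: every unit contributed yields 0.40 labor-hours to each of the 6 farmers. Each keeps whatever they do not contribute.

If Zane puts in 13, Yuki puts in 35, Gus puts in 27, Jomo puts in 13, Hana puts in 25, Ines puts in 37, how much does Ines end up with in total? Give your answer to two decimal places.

Total contributed: 13 + 35 + 27 + 13 + 25 + 37 = 150.
Each receives 0.40 × 150 = 60.00 from the canal-maintenance pool.
Ines keeps 42 − 37 = 5, so Ines's payoff is 5 + 60.00 = 65.00.

65.00 labor-hours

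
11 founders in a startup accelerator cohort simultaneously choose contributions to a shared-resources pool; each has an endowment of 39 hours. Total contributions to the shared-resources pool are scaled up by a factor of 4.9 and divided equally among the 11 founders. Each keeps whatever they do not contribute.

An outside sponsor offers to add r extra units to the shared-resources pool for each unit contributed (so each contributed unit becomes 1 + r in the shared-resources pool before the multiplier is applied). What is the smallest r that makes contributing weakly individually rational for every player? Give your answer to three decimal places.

With matching at rate r, one contributed unit becomes (1 + r) in the shared-resources pool and returns 4.9 × (1 + r) / 11 to the contributor.
Setting this equal to 1: 1 + r = 11/4.9 = 2.2449.
So the minimum matching rate is r = 2.2449 − 1 = 1.245.

1.245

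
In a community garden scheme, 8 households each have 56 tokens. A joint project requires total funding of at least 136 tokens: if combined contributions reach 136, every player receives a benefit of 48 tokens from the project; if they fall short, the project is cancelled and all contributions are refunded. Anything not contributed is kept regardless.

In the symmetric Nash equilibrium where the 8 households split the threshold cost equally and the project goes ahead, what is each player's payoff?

Equal share of the threshold: 136/8 = 17.
At this profile no one gains by cutting their contribution: any cut drops the total below 136, the project is cancelled, contributions are refunded, and the deviator ends with 56, which is less than 56 − 17 + 48 = 87. Contributing more than 17 just wastes the excess. So contributing exactly 17 is a best response.
Each player's payoff: 56 − 17 + 48 = 87.

87 tokens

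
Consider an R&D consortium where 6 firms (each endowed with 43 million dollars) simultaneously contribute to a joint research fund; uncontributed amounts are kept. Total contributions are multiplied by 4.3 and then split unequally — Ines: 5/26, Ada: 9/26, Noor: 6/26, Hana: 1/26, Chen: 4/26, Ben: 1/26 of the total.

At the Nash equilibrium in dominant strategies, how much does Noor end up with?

A player with share s gets back 4.3·s per unit contributed, so full contribution is dominant for anyone with s > 1/4.3 = 0.2326 and zero contribution is dominant for anyone below.
Only Ada (9/26) clears that bar, contributing 43; the remaining 5 contribute 0. Total contributed: 43.
Noor keeps 43 and receives 4.3 × 43 × 6/26 = 42.67 from the joint research fund, for a payoff of 85.67.

85.67 million dollars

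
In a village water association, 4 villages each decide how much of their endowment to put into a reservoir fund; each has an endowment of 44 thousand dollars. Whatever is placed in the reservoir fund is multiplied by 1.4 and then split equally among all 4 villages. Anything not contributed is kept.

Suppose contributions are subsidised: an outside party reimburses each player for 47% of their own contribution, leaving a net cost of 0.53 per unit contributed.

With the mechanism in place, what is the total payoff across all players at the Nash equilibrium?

176.00 thousand dollars

The effective private return is (1.4/4) / 0.53 = 0.6604, which is still under 1, so the mechanism doesn't change anyone's dominant strategy: zero contribution.
Everyone keeps their endowment and the group total is 4 × 44 = 176.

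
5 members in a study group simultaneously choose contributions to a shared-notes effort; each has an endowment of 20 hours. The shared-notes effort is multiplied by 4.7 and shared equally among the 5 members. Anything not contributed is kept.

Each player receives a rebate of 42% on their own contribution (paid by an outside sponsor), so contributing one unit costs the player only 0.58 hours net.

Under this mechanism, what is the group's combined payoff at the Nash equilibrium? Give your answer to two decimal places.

The effective private return per unit is now (4.7/5) / 0.58 = 1.6207 > 1, so every player's dominant strategy flips to full contribution.
So the Nash equilibrium is full contribution by all 5; the group earns 5 × (20 × 0.42 + 4.7 × 20) = 512.00.

512.00 hours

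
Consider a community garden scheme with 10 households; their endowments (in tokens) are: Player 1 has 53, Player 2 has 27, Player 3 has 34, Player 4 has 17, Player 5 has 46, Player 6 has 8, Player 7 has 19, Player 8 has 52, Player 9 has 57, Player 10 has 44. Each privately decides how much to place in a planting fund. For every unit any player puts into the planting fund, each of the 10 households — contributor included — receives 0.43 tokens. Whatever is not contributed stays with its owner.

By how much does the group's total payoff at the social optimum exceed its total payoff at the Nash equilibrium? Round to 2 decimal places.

The private return per contributed unit is 0.43 < 1 for everyone, so the Nash equilibrium is zero contribution and the group total is Σ E_j = 53 + 27 + 34 + 17 + 46 + 8 + 19 + 52 + 57 + 44 = 357.
Each contributed unit returns 4.300 to the group, so the social optimum is full contribution by everyone: group total = 4.300 × 357 = 1535.10.
Efficiency loss = (4.300 − 1) × 357 = 1178.10.

1178.10 tokens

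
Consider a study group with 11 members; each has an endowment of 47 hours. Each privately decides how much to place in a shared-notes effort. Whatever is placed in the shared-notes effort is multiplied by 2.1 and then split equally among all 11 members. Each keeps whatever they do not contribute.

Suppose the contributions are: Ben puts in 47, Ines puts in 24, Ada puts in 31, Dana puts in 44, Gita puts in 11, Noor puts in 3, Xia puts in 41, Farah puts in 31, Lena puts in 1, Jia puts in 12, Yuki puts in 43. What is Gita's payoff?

Total contributed: 47 + 24 + 31 + 44 + 11 + 3 + 41 + 31 + 1 + 12 + 43 = 288.
Each receives 2.1 × 288 / 11 = 54.98 from the shared-notes effort.
Gita keeps 47 − 11 = 36, so Gita's payoff is 36 + 54.98 = 90.98.

90.98 hours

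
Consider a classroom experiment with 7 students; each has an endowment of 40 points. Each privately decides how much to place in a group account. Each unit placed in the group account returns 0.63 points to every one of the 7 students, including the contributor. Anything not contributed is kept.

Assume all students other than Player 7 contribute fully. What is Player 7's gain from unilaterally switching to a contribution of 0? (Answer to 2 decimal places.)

14.80 points

Switching from a contribution of 40 to 0 lets Player 7 keep an extra 40 points, but lowers the group account by 40, which costs Player 7 their own share of that drop: 0.63 × 40 = 25.20.
Net gain = 40 − 25.20 = 14.80. The private return per contributed unit (0.63) is below 1, so free-riding is indeed the best response regardless of what the others do.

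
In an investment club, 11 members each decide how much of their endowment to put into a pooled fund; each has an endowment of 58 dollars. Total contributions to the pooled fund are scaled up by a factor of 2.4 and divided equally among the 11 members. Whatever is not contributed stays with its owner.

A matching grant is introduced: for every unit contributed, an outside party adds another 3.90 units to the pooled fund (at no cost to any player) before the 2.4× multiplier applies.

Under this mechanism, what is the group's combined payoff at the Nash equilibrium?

Under the mechanism each unit contributed yields 2.4 × 4.90 / 11 = 1.0691 back to its contributor per unit of net cost, which exceeds 1, making full contribution the dominant choice for everyone.
At the Nash equilibrium everyone contributes 58. Group total payoff = 2.4 × 4.90 × 638 = 7502.88.

7502.88 dollars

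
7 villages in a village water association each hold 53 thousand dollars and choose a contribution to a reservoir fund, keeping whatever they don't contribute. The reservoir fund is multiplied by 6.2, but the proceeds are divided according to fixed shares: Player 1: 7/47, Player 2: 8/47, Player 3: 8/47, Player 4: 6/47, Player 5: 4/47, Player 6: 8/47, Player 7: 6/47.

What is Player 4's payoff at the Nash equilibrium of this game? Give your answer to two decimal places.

A player with share s gets back 6.2·s per unit contributed, so full contribution is dominant for anyone with s > 1/6.2 = 0.1613 and zero contribution is dominant for anyone below.
The shares above 0.1613 belong to Player 2, Player 3 and Player 6, contributing 53 each; the remaining 4 contribute 0. Total contributed: 159.
Player 4 keeps 53 and receives 6.2 × 159 × 6/47 = 125.85 from the reservoir fund, for a payoff of 178.85.

178.85 thousand dollars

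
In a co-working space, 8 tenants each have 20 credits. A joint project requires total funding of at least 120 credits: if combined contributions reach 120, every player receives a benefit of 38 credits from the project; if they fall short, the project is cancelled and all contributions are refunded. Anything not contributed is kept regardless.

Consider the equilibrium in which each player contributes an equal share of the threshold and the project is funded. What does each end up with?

Equal share of the threshold: 120/8 = 15.
At this profile no one gains by cutting their contribution: any cut drops the total below 120, the project is cancelled, contributions are refunded, and the deviator ends with 20, which is less than 20 − 15 + 38 = 43. Contributing more than 15 just wastes the excess. So contributing exactly 15 is a best response.
Each player's payoff: 20 − 15 + 38 = 43.

43 credits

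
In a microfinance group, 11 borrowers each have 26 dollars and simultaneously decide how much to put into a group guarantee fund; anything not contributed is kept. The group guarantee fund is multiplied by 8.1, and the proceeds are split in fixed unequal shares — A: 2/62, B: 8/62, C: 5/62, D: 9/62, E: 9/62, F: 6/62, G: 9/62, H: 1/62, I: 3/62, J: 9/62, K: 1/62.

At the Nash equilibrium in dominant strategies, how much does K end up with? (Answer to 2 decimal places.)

A player with share s gets back 8.1·s per unit contributed, so full contribution is dominant for anyone with s > 1/8.1 = 0.1235 and zero contribution is dominant for anyone below.
The shares above 0.1235 belong to B, D, E, G and J, contributing 26 each; the remaining 6 contribute 0. Total contributed: 130.
K keeps 26 and receives 8.1 × 130 × 1/62 = 16.98 from the group guarantee fund, for a payoff of 42.98.

42.98 dollars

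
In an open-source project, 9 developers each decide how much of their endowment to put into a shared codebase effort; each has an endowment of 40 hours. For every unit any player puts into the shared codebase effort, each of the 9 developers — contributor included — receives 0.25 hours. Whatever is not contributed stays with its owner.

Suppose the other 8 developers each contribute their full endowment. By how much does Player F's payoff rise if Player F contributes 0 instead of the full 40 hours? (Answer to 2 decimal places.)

Switching from a contribution of 40 to 0 lets Player F keep an extra 40 hours, but lowers the shared codebase effort by 40, which costs Player F their own share of that drop: 0.25 × 40 = 10.00.
Net gain = 40 − 10.00 = 30.00. The private return per contributed unit (0.25) is below 1, so free-riding is indeed the best response regardless of what the others do.

30.00 hours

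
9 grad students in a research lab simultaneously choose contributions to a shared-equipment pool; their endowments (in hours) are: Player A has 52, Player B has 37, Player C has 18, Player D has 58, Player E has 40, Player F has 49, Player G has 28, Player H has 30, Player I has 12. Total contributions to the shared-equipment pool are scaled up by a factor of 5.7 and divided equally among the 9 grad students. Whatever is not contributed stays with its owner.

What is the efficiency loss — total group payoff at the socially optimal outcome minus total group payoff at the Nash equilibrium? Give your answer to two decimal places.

1522.80 hours

The private return per contributed unit is 5.7/9 = 0.6333 < 1 for every player regardless of endowment, so the Nash equilibrium is zero contribution and the group total is Σ E_j = 52 + 37 + 18 + 58 + 40 + 49 + 28 + 30 + 12 = 324.
Each contributed unit returns 5.700 to the group, so the social optimum is full contribution by everyone: group total = 5.700 × 324 = 1846.80.
Efficiency loss = (5.700 − 1) × 324 = 1522.80.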